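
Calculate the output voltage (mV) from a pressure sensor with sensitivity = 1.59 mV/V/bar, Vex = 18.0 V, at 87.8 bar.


Output = sensitivity * Vex * P.
Vout = 1.59 * 18.0 * 87.8
Vout = 28.62 * 87.8
Vout = 2512.84 mV

2512.84 mV


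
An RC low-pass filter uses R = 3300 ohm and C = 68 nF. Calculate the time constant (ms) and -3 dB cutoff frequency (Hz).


Time constant: tau = R * C.
tau = 3300 * 6.80e-08 = 0.0002244 s
tau = 0.2244 ms
Cutoff frequency: fc = 1 / (2*pi*R*C).
fc = 1 / (2*pi*0.0002244) = 709.25 Hz

tau = 0.2244 ms, fc = 709.25 Hz


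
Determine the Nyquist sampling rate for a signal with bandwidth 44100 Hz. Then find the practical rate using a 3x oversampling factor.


By Nyquist theorem, fs_min = 2 * fmax.
fs_min = 2 * 44100 = 88200 Hz
Practical rate = 3 * fs_min = 3 * 88200 = 264600 Hz

fs_min = 88200 Hz, fs_practical = 264600 Hz


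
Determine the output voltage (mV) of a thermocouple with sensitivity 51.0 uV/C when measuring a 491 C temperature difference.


The thermocouple output V = sensitivity * dT.
V = 51.0 uV/C * 491 C
V = 25041.0 uV
V = 25.041 mV

25.041 mV


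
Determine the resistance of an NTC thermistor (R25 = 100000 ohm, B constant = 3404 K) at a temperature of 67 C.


NTC thermistor equation: Rt = R25 * exp(B * (1/T - 1/T25)).
T in Kelvin: 340.15 K, T25 = 298.15 K
1/T - 1/T25 = 1/340.15 - 1/298.15 = -0.00041414
B * (1/T - 1/T25) = 3404 * -0.00041414 = -1.4097
Rt = 100000 * exp(-1.4097) = 24421.1 ohm

24421.1 ohm


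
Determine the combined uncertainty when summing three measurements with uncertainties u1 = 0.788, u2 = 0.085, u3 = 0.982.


For a sum of independent quantities, uc = sqrt(u1^2 + u2^2 + u3^2).
uc = sqrt(0.788^2 + 0.085^2 + 0.982^2)
uc = sqrt(0.620944 + 0.007225 + 0.964324)
uc = 1.2619

1.2619


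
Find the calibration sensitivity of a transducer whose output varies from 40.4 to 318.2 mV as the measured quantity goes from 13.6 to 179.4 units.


Sensitivity = (y2 - y1) / (x2 - x1).
S = (318.2 - 40.4) / (179.4 - 13.6)
S = 277.8 / 165.8
S = 1.6755 mV/unit

1.6755 mV/unit


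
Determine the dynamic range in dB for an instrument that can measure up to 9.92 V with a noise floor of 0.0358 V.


Dynamic range = 20 * log10(Vmax / Vnoise).
DR = 20 * log10(9.92 / 0.0358)
DR = 20 * log10(277.09)
DR = 48.85 dB

48.85 dB


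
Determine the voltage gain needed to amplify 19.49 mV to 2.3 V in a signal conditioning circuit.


Gain = Vout / Vin (converting to same units).
G = 2.3 V / 19.49 mV
G = 2300.0 mV / 19.49 mV
G = 118.01

118.01


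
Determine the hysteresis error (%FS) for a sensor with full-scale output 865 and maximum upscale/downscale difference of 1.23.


Hysteresis = (max difference / full scale) * 100%.
H = (1.23 / 865) * 100
H = 0.142 %FS

0.142 %FS


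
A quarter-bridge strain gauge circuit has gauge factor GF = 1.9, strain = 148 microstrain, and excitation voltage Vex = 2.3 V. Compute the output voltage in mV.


Quarter bridge output: Vout = (GF * epsilon * Vex) / 4.
Vout = (1.9 * 148e-6 * 2.3) / 4
Vout = 0.00064676 / 4 V
Vout = 0.00016169 V = 0.1617 mV

0.1617 mV


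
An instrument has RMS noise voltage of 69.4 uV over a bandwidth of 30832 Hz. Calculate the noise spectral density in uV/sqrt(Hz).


Noise spectral density = Vrms / sqrt(BW).
NSD = 69.4 / sqrt(30832)
NSD = 69.4 / 175.5904
NSD = 0.3952 uV/sqrt(Hz)

0.3952 uV/sqrt(Hz)


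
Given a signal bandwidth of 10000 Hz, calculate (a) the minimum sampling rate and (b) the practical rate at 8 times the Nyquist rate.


By Nyquist theorem, fs_min = 2 * fmax.
fs_min = 2 * 10000 = 20000 Hz
Practical rate = 8 * fs_min = 8 * 20000 = 160000 Hz

fs_min = 20000 Hz, fs_practical = 160000 Hz


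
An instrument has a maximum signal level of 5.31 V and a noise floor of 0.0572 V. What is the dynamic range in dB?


Dynamic range = 20 * log10(Vmax / Vnoise).
DR = 20 * log10(5.31 / 0.0572)
DR = 20 * log10(92.83)
DR = 39.35 dB

39.35 dB


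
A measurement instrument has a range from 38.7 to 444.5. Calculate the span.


Span = upper range - lower range.
Span = 444.5 - (38.7)
Span = 405.8

405.8


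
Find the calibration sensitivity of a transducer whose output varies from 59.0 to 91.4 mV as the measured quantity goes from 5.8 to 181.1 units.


Sensitivity = (y2 - y1) / (x2 - x1).
S = (91.4 - 59.0) / (181.1 - 5.8)
S = 32.4 / 175.3
S = 0.1848 mV/unit

0.1848 mV/unit


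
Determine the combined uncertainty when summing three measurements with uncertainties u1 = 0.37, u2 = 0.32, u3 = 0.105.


For a sum of independent quantities, uc = sqrt(u1^2 + u2^2 + u3^2).
uc = sqrt(0.37^2 + 0.32^2 + 0.105^2)
uc = sqrt(0.1369 + 0.1024 + 0.011025)
uc = 0.5003

0.5003


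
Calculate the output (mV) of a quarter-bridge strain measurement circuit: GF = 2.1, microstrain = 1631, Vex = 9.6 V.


Quarter bridge output: Vout = (GF * epsilon * Vex) / 4.
Vout = (2.1 * 1631e-6 * 9.6) / 4
Vout = 0.03288096 / 4 V
Vout = 0.00822024 V = 8.2202 mV

8.2202 mV


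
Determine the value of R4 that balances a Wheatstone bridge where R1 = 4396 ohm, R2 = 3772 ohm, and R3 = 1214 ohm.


At balance: R1*R4 = R2*R3, so R4 = R2*R3/R1.
R4 = 3772 * 1214 / 4396
R4 = 4579208 / 4396
R4 = 1041.68 ohm

1041.68 ohm


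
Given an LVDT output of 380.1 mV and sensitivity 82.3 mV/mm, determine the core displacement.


Displacement = Vout / sensitivity.
d = 380.1 / 82.3
d = 4.618 mm

4.618 mm


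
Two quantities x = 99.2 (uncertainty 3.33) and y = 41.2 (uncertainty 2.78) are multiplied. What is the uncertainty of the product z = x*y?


For a product z = x*y, the relative uncertainty is:
uz/z = sqrt((ux/x)^2 + (uy/y)^2)
Relative uncertainties: ux/x = 3.33/99.2 = 0.033569
uy/y = 2.78/41.2 = 0.067476
z = 99.2 * 41.2 = 4087.0
uz = 4087.0 * sqrt(0.033569^2 + 0.067476^2) = 308.018

308.018


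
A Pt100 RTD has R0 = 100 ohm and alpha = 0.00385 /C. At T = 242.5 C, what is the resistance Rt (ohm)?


The RTD equation: Rt = R0 * (1 + alpha * T).
Rt = 100 * (1 + 0.00385 * 242.5)
Rt = 100 * (1 + 0.933625)
Rt = 100 * 1.933625
Rt = 193.363 ohm

193.363 ohm


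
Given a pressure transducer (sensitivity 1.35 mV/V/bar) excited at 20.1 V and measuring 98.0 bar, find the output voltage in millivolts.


Output = sensitivity * Vex * P.
Vout = 1.35 * 20.1 * 98.0
Vout = 27.135 * 98.0
Vout = 2659.23 mV

2659.23 mV


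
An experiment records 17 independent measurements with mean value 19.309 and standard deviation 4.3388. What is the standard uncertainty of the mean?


The standard uncertainty for Type A evaluation is u = s / sqrt(n).
u = 4.3388 / sqrt(17)
u = 4.3388 / 4.1231
u = 1.0523

1.0523


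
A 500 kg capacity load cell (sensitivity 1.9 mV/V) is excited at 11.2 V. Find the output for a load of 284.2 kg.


Vout = rated_output * Vex * (load / capacity).
Vout = 1.9 * 11.2 * (284.2 / 500)
Vout = 1.9 * 11.2 * 0.5684
Vout = 12.096 mV

12.096 mV


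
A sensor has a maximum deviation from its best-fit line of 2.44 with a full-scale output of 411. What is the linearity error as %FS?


Linearity error = (max deviation / full scale) * 100%.
Linearity = (2.44 / 411) * 100
Linearity = 0.594 %FS

0.594 %FS


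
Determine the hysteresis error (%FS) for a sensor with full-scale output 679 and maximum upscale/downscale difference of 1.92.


Hysteresis = (max difference / full scale) * 100%.
H = (1.92 / 679) * 100
H = 0.283 %FS

0.283 %FS


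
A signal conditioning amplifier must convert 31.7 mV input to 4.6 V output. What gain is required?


Gain = Vout / Vin (converting to same units).
G = 4.6 V / 31.7 mV
G = 4600.0 mV / 31.7 mV
G = 145.11

145.11


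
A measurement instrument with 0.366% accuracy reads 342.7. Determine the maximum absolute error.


Absolute error = (accuracy% / 100) * reading.
Error = (0.366 / 100) * 342.7
Error = 0.00366 * 342.7
Error = 1.2543

1.2543


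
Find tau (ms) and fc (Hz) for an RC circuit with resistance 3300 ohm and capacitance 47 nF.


Time constant: tau = R * C.
tau = 3300 * 4.70e-08 = 0.0001551 s
tau = 0.1551 ms
Cutoff frequency: fc = 1 / (2*pi*R*C).
fc = 1 / (2*pi*0.0001551) = 1026.14 Hz

tau = 0.1551 ms, fc = 1026.14 Hz


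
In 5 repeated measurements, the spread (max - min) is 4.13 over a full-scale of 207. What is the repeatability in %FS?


Repeatability = (spread / full scale) * 100%.
R = (4.13 / 207) * 100
R = 1.995 %FS

1.995 %FS


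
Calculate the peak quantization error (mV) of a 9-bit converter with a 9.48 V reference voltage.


The maximum quantization error is +/- LSB/2.
LSB = Vref / 2^n = 9.48 / 512 = 0.01851563 V
Max error = LSB / 2 = 0.01851563 / 2 = 0.00925781 V
Max error = 9.2578 mV

9.2578 mV


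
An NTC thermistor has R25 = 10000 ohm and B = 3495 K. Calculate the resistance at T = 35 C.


NTC thermistor equation: Rt = R25 * exp(B * (1/T - 1/T25)).
T in Kelvin: 308.15 K, T25 = 298.15 K
1/T - 1/T25 = 1/308.15 - 1/298.15 = -0.00010884
B * (1/T - 1/T25) = 3495 * -0.00010884 = -0.3804
Rt = 10000 * exp(-0.3804) = 6835.8 ohm

6835.8 ohm


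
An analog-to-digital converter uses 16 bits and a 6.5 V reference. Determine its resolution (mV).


The resolution (LSB) of an ADC is Vref / 2^n.
LSB = 6.5 / 2^16
LSB = 6.5 / 65536
LSB = 9.918e-05 V = 0.09918213 mV

0.09918213 mV


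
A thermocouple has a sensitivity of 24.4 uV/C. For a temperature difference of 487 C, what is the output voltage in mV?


The thermocouple output V = sensitivity * dT.
V = 24.4 uV/C * 487 C
V = 11882.8 uV
V = 11.883 mV

11.883 mV


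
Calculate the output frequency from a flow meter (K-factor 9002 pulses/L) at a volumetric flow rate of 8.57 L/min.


Frequency = K * Q / 60 (converting L/min to L/s).
f = 9002 * 8.57 / 60
f = 77147.14 / 60
f = 1285.79 Hz

1285.79 Hz


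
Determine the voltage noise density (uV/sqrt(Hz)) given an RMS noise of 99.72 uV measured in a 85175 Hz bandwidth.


Noise spectral density = Vrms / sqrt(BW).
NSD = 99.72 / sqrt(85175)
NSD = 99.72 / 291.8476
NSD = 0.3417 uV/sqrt(Hz)

0.3417 uV/sqrt(Hz)


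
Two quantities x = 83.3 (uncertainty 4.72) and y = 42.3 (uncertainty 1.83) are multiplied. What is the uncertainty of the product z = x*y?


For a product z = x*y, the relative uncertainty is:
uz/z = sqrt((ux/x)^2 + (uy/y)^2)
Relative uncertainties: ux/x = 4.72/83.3 = 0.056663
uy/y = 1.83/42.3 = 0.043262
z = 83.3 * 42.3 = 3523.6
uz = 3523.6 * sqrt(0.056663^2 + 0.043262^2) = 251.197

251.197


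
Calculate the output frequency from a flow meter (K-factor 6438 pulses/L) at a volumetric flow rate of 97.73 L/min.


Frequency = K * Q / 60 (converting L/min to L/s).
f = 6438 * 97.73 / 60
f = 629185.74 / 60
f = 10486.43 Hz

10486.43 Hz


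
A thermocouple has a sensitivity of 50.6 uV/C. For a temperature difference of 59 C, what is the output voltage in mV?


The thermocouple output V = sensitivity * dT.
V = 50.6 uV/C * 59 C
V = 2985.4 uV
V = 2.985 mV

2.985 mV


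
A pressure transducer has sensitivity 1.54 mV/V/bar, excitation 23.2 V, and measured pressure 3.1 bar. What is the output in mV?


Output = sensitivity * Vex * P.
Vout = 1.54 * 23.2 * 3.1
Vout = 35.728 * 3.1
Vout = 110.76 mV

110.76 mV


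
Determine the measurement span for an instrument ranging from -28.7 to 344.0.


Span = upper range - lower range.
Span = 344.0 - (-28.7)
Span = 372.7

372.7


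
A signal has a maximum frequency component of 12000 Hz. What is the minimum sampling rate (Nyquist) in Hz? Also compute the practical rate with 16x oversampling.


By Nyquist theorem, fs_min = 2 * fmax.
fs_min = 2 * 12000 = 24000 Hz
Practical rate = 16 * fs_min = 16 * 24000 = 384000 Hz

fs_min = 24000 Hz, fs_practical = 384000 Hz


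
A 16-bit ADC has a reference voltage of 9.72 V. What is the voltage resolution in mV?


The resolution (LSB) of an ADC is Vref / 2^n.
LSB = 9.72 / 2^16
LSB = 9.72 / 65536
LSB = 0.00014832 V = 0.14831543 mV

0.14831543 mV


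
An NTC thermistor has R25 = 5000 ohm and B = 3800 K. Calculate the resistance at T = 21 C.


NTC thermistor equation: Rt = R25 * exp(B * (1/T - 1/T25)).
T in Kelvin: 294.15 K, T25 = 298.15 K
1/T - 1/T25 = 1/294.15 - 1/298.15 = 4.561e-05
B * (1/T - 1/T25) = 3800 * 4.561e-05 = 0.1733
Rt = 5000 * exp(0.1733) = 5946.2 ohm

5946.2 ohm


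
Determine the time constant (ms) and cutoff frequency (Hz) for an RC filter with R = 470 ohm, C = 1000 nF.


Time constant: tau = R * C.
tau = 470 * 1.00e-06 = 0.00047 s
tau = 0.47 ms
Cutoff frequency: fc = 1 / (2*pi*R*C).
fc = 1 / (2*pi*0.00047) = 338.63 Hz

tau = 0.47 ms, fc = 338.63 Hz


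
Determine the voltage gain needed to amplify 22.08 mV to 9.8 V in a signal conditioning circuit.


Gain = Vout / Vin (converting to same units).
G = 9.8 V / 22.08 mV
G = 9800.0 mV / 22.08 mV
G = 443.84

443.84


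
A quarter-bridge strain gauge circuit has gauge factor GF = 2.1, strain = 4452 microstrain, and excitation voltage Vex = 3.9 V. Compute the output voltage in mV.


Quarter bridge output: Vout = (GF * epsilon * Vex) / 4.
Vout = (2.1 * 4452e-6 * 3.9) / 4
Vout = 0.03646188 / 4 V
Vout = 0.00911547 V = 9.1155 mV

9.1155 mV


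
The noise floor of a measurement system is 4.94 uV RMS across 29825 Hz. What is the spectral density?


Noise spectral density = Vrms / sqrt(BW).
NSD = 4.94 / sqrt(29825)
NSD = 4.94 / 172.6992
NSD = 0.0286 uV/sqrt(Hz)

0.0286 uV/sqrt(Hz)


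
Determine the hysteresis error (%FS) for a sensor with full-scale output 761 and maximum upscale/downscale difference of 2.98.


Hysteresis = (max difference / full scale) * 100%.
H = (2.98 / 761) * 100
H = 0.392 %FS

0.392 %FS


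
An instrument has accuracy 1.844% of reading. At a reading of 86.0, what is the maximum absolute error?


Absolute error = (accuracy% / 100) * reading.
Error = (1.844 / 100) * 86.0
Error = 0.01844 * 86.0
Error = 1.5858

1.5858


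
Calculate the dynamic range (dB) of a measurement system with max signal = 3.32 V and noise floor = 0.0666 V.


Dynamic range = 20 * log10(Vmax / Vnoise).
DR = 20 * log10(3.32 / 0.0666)
DR = 20 * log10(49.85)
DR = 33.95 dB

33.95 dB


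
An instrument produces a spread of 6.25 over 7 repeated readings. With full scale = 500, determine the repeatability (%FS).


Repeatability = (spread / full scale) * 100%.
R = (6.25 / 500) * 100
R = 1.25 %FS

1.25 %FS


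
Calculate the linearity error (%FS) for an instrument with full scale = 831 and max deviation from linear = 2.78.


Linearity error = (max deviation / full scale) * 100%.
Linearity = (2.78 / 831) * 100
Linearity = 0.335 %FS

0.335 %FS


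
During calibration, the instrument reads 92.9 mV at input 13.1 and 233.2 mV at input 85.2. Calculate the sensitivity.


Sensitivity = (y2 - y1) / (x2 - x1).
S = (233.2 - 92.9) / (85.2 - 13.1)
S = 140.3 / 72.1
S = 1.9459 mV/unit

1.9459 mV/unit


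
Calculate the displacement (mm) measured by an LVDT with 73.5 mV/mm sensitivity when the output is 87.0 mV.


Displacement = Vout / sensitivity.
d = 87.0 / 73.5
d = 1.184 mm

1.184 mm


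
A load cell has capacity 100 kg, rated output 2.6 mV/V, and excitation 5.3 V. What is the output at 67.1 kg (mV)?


Vout = rated_output * Vex * (load / capacity).
Vout = 2.6 * 5.3 * (67.1 / 100)
Vout = 2.6 * 5.3 * 0.671
Vout = 9.246 mV

9.246 mV


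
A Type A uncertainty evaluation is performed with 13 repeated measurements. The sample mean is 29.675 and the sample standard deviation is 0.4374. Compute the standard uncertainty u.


The standard uncertainty for Type A evaluation is u = s / sqrt(n).
u = 0.4374 / sqrt(13)
u = 0.4374 / 3.6056
u = 0.1213

0.1213


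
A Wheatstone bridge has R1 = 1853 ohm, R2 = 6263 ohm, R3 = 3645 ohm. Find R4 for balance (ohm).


At balance: R1*R4 = R2*R3, so R4 = R2*R3/R1.
R4 = 6263 * 3645 / 1853
R4 = 22828635 / 1853
R4 = 12319.82 ohm

12319.82 ohm


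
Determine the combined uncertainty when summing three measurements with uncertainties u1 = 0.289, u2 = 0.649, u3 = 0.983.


For a sum of independent quantities, uc = sqrt(u1^2 + u2^2 + u3^2).
uc = sqrt(0.289^2 + 0.649^2 + 0.983^2)
uc = sqrt(0.083521 + 0.421201 + 0.966289)
uc = 1.2129

1.2129


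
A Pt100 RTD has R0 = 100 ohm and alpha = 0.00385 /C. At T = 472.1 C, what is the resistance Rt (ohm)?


The RTD equation: Rt = R0 * (1 + alpha * T).
Rt = 100 * (1 + 0.00385 * 472.1)
Rt = 100 * (1 + 1.817585)
Rt = 100 * 2.817585
Rt = 281.759 ohm

281.759 ohm


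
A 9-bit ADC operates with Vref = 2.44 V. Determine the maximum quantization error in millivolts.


The maximum quantization error is +/- LSB/2.
LSB = Vref / 2^n = 2.44 / 512 = 0.00476562 V
Max error = LSB / 2 = 0.00476562 / 2 = 0.00238281 V
Max error = 2.3828 mV

2.3828 mV


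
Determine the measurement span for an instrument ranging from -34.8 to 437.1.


Span = upper range - lower range.
Span = 437.1 - (-34.8)
Span = 471.9

471.9


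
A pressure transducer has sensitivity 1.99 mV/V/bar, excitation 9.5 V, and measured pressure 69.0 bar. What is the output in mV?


Output = sensitivity * Vex * P.
Vout = 1.99 * 9.5 * 69.0
Vout = 18.905 * 69.0
Vout = 1304.45 mV

1304.45 mV


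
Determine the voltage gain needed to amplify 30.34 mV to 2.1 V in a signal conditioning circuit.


Gain = Vout / Vin (converting to same units).
G = 2.1 V / 30.34 mV
G = 2100.0 mV / 30.34 mV
G = 69.22

69.22


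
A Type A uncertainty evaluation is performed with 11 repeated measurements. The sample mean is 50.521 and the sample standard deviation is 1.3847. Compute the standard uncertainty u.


The standard uncertainty for Type A evaluation is u = s / sqrt(n).
u = 1.3847 / sqrt(11)
u = 1.3847 / 3.3166
u = 0.4175

0.4175


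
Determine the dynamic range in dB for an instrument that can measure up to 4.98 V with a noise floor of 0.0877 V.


Dynamic range = 20 * log10(Vmax / Vnoise).
DR = 20 * log10(4.98 / 0.0877)
DR = 20 * log10(56.78)
DR = 35.08 dB

35.08 dB


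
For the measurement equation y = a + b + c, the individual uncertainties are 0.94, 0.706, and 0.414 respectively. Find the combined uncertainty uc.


For a sum of independent quantities, uc = sqrt(u1^2 + u2^2 + u3^2).
uc = sqrt(0.94^2 + 0.706^2 + 0.414^2)
uc = sqrt(0.8836 + 0.498436 + 0.171396)
uc = 1.2464

1.2464


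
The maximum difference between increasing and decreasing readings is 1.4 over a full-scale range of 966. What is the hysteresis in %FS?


Hysteresis = (max difference / full scale) * 100%.
H = (1.4 / 966) * 100
H = 0.145 %FS

0.145 %FS


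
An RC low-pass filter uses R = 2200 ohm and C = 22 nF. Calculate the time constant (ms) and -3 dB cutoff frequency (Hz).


Time constant: tau = R * C.
tau = 2200 * 2.20e-08 = 4.84e-05 s
tau = 0.0484 ms
Cutoff frequency: fc = 1 / (2*pi*R*C).
fc = 1 / (2*pi*4.84e-05) = 3288.33 Hz

tau = 0.0484 ms, fc = 3288.33 Hz


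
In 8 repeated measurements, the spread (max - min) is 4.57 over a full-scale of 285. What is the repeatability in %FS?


Repeatability = (spread / full scale) * 100%.
R = (4.57 / 285) * 100
R = 1.604 %FS

1.604 %FS


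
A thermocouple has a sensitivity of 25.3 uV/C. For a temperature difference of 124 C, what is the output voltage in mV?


The thermocouple output V = sensitivity * dT.
V = 25.3 uV/C * 124 C
V = 3137.2 uV
V = 3.137 mV

3.137 mV


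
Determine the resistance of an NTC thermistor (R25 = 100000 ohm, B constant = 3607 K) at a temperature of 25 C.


NTC thermistor equation: Rt = R25 * exp(B * (1/T - 1/T25)).
T in Kelvin: 298.15 K, T25 = 298.15 K
1/T - 1/T25 = 1/298.15 - 1/298.15 = 0.0
B * (1/T - 1/T25) = 3607 * 0.0 = 0.0
Rt = 100000 * exp(0.0) = 100000.0 ohm

100000.0 ohm


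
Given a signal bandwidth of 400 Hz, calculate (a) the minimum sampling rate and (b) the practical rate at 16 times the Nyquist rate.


By Nyquist theorem, fs_min = 2 * fmax.
fs_min = 2 * 400 = 800 Hz
Practical rate = 16 * fs_min = 16 * 800 = 12800 Hz

fs_min = 800 Hz, fs_practical = 12800 Hz


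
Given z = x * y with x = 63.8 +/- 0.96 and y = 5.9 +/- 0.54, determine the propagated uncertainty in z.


For a product z = x*y, the relative uncertainty is:
uz/z = sqrt((ux/x)^2 + (uy/y)^2)
Relative uncertainties: ux/x = 0.96/63.8 = 0.015047
uy/y = 0.54/5.9 = 0.091525
z = 63.8 * 5.9 = 376.4
uz = 376.4 * sqrt(0.015047^2 + 0.091525^2) = 34.914

34.914


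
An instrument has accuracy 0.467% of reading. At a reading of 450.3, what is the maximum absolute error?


Absolute error = (accuracy% / 100) * reading.
Error = (0.467 / 100) * 450.3
Error = 0.00467 * 450.3
Error = 2.1029

2.1029


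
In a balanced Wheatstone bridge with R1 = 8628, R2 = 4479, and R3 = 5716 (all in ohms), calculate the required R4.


At balance: R1*R4 = R2*R3, so R4 = R2*R3/R1.
R4 = 4479 * 5716 / 8628
R4 = 25601964 / 8628
R4 = 2967.31 ohm

2967.31 ohm


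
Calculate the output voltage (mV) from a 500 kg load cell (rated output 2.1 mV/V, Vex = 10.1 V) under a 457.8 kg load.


Vout = rated_output * Vex * (load / capacity).
Vout = 2.1 * 10.1 * (457.8 / 500)
Vout = 2.1 * 10.1 * 0.9156
Vout = 19.42 mV

19.42 mV


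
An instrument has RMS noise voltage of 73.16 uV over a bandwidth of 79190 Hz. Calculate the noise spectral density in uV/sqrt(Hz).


Noise spectral density = Vrms / sqrt(BW).
NSD = 73.16 / sqrt(79190)
NSD = 73.16 / 281.4072
NSD = 0.26 uV/sqrt(Hz)

0.26 uV/sqrt(Hz)


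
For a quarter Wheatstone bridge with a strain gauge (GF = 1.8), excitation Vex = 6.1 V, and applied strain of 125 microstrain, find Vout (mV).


Quarter bridge output: Vout = (GF * epsilon * Vex) / 4.
Vout = (1.8 * 125e-6 * 6.1) / 4
Vout = 0.0013725 / 4 V
Vout = 0.00034312 V = 0.3431 mV

0.3431 mV


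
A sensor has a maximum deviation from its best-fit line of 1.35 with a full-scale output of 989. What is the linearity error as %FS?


Linearity error = (max deviation / full scale) * 100%.
Linearity = (1.35 / 989) * 100
Linearity = 0.137 %FS

0.137 %FS


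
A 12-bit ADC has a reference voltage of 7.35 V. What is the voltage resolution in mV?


The resolution (LSB) of an ADC is Vref / 2^n.
LSB = 7.35 / 2^12
LSB = 7.35 / 4096
LSB = 0.00179443 V = 1.79443359 mV

1.79443359 mV


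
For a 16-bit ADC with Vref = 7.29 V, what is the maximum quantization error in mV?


The maximum quantization error is +/- LSB/2.
LSB = Vref / 2^n = 7.29 / 65536 = 0.00011124 V
Max error = LSB / 2 = 0.00011124 / 2 = 5.562e-05 V
Max error = 0.0556 mV

0.0556 mV


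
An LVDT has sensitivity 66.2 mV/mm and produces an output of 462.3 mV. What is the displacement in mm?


Displacement = Vout / sensitivity.
d = 462.3 / 66.2
d = 6.983 mm

6.983 mm


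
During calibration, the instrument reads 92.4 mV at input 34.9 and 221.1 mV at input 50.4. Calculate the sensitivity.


Sensitivity = (y2 - y1) / (x2 - x1).
S = (221.1 - 92.4) / (50.4 - 34.9)
S = 128.7 / 15.5
S = 8.3032 mV/unit

8.3032 mV/unit


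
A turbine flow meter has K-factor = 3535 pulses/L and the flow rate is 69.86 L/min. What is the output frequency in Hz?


Frequency = K * Q / 60 (converting L/min to L/s).
f = 3535 * 69.86 / 60
f = 246955.1 / 60
f = 4115.92 Hz

4115.92 Hz


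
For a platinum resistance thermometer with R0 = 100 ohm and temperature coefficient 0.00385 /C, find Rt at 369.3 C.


The RTD equation: Rt = R0 * (1 + alpha * T).
Rt = 100 * (1 + 0.00385 * 369.3)
Rt = 100 * (1 + 1.421805)
Rt = 100 * 2.421805
Rt = 242.18 ohm

242.18 ohm


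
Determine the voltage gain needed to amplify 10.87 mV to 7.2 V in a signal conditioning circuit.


Gain = Vout / Vin (converting to same units).
G = 7.2 V / 10.87 mV
G = 7200.0 mV / 10.87 mV
G = 662.37

662.37


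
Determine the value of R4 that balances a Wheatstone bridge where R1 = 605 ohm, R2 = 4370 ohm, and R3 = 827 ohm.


At balance: R1*R4 = R2*R3, so R4 = R2*R3/R1.
R4 = 4370 * 827 / 605
R4 = 3613990 / 605
R4 = 5973.54 ohm

5973.54 ohm


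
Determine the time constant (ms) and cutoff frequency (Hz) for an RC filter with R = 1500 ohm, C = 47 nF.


Time constant: tau = R * C.
tau = 1500 * 4.70e-08 = 7.05e-05 s
tau = 0.0705 ms
Cutoff frequency: fc = 1 / (2*pi*R*C).
fc = 1 / (2*pi*7.05e-05) = 2257.52 Hz

tau = 0.0705 ms, fc = 2257.52 Hz


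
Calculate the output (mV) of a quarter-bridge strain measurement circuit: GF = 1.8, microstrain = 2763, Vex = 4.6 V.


Quarter bridge output: Vout = (GF * epsilon * Vex) / 4.
Vout = (1.8 * 2763e-6 * 4.6) / 4
Vout = 0.02287764 / 4 V
Vout = 0.00571941 V = 5.7194 mV

5.7194 mV


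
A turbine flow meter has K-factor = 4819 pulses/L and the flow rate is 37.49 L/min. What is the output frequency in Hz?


Frequency = K * Q / 60 (converting L/min to L/s).
f = 4819 * 37.49 / 60
f = 180664.31 / 60
f = 3011.07 Hz

3011.07 Hz


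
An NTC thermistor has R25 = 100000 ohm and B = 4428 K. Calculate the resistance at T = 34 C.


NTC thermistor equation: Rt = R25 * exp(B * (1/T - 1/T25)).
T in Kelvin: 307.15 K, T25 = 298.15 K
1/T - 1/T25 = 1/307.15 - 1/298.15 = -9.828e-05
B * (1/T - 1/T25) = 4428 * -9.828e-05 = -0.4352
Rt = 100000 * exp(-0.4352) = 64715.1 ohm

64715.1 ohm


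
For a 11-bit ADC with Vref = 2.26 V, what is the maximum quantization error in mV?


The maximum quantization error is +/- LSB/2.
LSB = Vref / 2^n = 2.26 / 2048 = 0.00110352 V
Max error = LSB / 2 = 0.00110352 / 2 = 0.00055176 V
Max error = 0.5518 mV

0.5518 mV


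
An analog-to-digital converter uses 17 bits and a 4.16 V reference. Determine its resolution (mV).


The resolution (LSB) of an ADC is Vref / 2^n.
LSB = 4.16 / 2^17
LSB = 4.16 / 131072
LSB = 3.174e-05 V = 0.03173828 mV

0.03173828 mV


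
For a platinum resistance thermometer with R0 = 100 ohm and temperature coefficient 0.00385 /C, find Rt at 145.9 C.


The RTD equation: Rt = R0 * (1 + alpha * T).
Rt = 100 * (1 + 0.00385 * 145.9)
Rt = 100 * (1 + 0.561715)
Rt = 100 * 1.561715
Rt = 156.172 ohm

156.172 ohm


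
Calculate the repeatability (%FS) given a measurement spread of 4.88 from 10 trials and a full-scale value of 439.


Repeatability = (spread / full scale) * 100%.
R = (4.88 / 439) * 100
R = 1.112 %FS

1.112 %FS


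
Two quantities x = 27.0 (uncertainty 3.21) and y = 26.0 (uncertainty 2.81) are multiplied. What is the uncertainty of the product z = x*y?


For a product z = x*y, the relative uncertainty is:
uz/z = sqrt((ux/x)^2 + (uy/y)^2)
Relative uncertainties: ux/x = 3.21/27.0 = 0.118889
uy/y = 2.81/26.0 = 0.108077
z = 27.0 * 26.0 = 702.0
uz = 702.0 * sqrt(0.118889^2 + 0.108077^2) = 112.791

112.791


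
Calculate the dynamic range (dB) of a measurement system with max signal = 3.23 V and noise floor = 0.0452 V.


Dynamic range = 20 * log10(Vmax / Vnoise).
DR = 20 * log10(3.23 / 0.0452)
DR = 20 * log10(71.46)
DR = 37.08 dB

37.08 dB


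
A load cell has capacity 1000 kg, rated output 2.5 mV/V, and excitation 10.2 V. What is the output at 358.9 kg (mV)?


Vout = rated_output * Vex * (load / capacity).
Vout = 2.5 * 10.2 * (358.9 / 1000)
Vout = 2.5 * 10.2 * 0.3589
Vout = 9.152 mV

9.152 mV


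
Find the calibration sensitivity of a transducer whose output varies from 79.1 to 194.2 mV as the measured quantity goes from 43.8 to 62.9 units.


Sensitivity = (y2 - y1) / (x2 - x1).
S = (194.2 - 79.1) / (62.9 - 43.8)
S = 115.1 / 19.1
S = 6.0262 mV/unit

6.0262 mV/unit


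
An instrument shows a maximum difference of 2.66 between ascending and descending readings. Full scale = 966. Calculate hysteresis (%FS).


Hysteresis = (max difference / full scale) * 100%.
H = (2.66 / 966) * 100
H = 0.275 %FS

0.275 %FS


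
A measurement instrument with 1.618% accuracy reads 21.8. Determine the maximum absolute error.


Absolute error = (accuracy% / 100) * reading.
Error = (1.618 / 100) * 21.8
Error = 0.01618 * 21.8
Error = 0.3527

0.3527


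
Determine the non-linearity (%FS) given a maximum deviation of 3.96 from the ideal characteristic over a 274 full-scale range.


Linearity error = (max deviation / full scale) * 100%.
Linearity = (3.96 / 274) * 100
Linearity = 1.445 %FS

1.445 %FS


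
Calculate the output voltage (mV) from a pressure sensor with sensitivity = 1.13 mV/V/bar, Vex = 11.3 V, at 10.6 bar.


Output = sensitivity * Vex * P.
Vout = 1.13 * 11.3 * 10.6
Vout = 12.769 * 10.6
Vout = 135.35 mV

135.35 mV


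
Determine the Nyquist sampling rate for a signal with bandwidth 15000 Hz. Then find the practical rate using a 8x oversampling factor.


By Nyquist theorem, fs_min = 2 * fmax.
fs_min = 2 * 15000 = 30000 Hz
Practical rate = 8 * fs_min = 8 * 30000 = 240000 Hz

fs_min = 30000 Hz, fs_practical = 240000 Hz


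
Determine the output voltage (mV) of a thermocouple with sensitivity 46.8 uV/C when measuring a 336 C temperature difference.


The thermocouple output V = sensitivity * dT.
V = 46.8 uV/C * 336 C
V = 15724.8 uV
V = 15.725 mV

15.725 mV


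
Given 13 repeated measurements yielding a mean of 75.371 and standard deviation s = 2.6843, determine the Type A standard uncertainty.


The standard uncertainty for Type A evaluation is u = s / sqrt(n).
u = 2.6843 / sqrt(13)
u = 2.6843 / 3.6056
u = 0.7445

0.7445


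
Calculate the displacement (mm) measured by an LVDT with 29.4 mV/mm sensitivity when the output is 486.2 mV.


Displacement = Vout / sensitivity.
d = 486.2 / 29.4
d = 16.537 mm

16.537 mm


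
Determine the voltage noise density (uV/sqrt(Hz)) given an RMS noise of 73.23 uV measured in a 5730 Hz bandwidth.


Noise spectral density = Vrms / sqrt(BW).
NSD = 73.23 / sqrt(5730)
NSD = 73.23 / 75.6968
NSD = 0.9674 uV/sqrt(Hz)

0.9674 uV/sqrt(Hz)


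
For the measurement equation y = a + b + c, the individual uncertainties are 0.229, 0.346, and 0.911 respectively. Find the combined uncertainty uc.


For a sum of independent quantities, uc = sqrt(u1^2 + u2^2 + u3^2).
uc = sqrt(0.229^2 + 0.346^2 + 0.911^2)
uc = sqrt(0.052441 + 0.119716 + 0.829921)
uc = 1.001

1.001


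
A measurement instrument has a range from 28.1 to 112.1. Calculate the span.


Span = upper range - lower range.
Span = 112.1 - (28.1)
Span = 84.0

84.0


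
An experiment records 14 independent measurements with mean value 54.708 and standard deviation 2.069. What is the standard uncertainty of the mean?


The standard uncertainty for Type A evaluation is u = s / sqrt(n).
u = 2.069 / sqrt(14)
u = 2.069 / 3.7417
u = 0.553

0.553


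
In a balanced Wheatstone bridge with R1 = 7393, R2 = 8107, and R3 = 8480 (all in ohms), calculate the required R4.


At balance: R1*R4 = R2*R3, so R4 = R2*R3/R1.
R4 = 8107 * 8480 / 7393
R4 = 68747360 / 7393
R4 = 9298.98 ohm

9298.98 ohm


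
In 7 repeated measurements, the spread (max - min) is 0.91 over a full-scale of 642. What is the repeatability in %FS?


Repeatability = (spread / full scale) * 100%.
R = (0.91 / 642) * 100
R = 0.142 %FS

0.142 %FS


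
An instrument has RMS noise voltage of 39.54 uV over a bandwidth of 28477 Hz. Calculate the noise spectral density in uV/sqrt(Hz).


Noise spectral density = Vrms / sqrt(BW).
NSD = 39.54 / sqrt(28477)
NSD = 39.54 / 168.7513
NSD = 0.2343 uV/sqrt(Hz)

0.2343 uV/sqrt(Hz)


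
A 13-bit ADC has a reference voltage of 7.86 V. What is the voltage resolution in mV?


The resolution (LSB) of an ADC is Vref / 2^n.
LSB = 7.86 / 2^13
LSB = 7.86 / 8192
LSB = 0.00095947 V = 0.95947266 mV

0.95947266 mV


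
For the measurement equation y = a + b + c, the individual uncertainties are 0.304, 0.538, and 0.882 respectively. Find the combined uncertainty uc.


For a sum of independent quantities, uc = sqrt(u1^2 + u2^2 + u3^2).
uc = sqrt(0.304^2 + 0.538^2 + 0.882^2)
uc = sqrt(0.092416 + 0.289444 + 0.777924)
uc = 1.0769

1.0769


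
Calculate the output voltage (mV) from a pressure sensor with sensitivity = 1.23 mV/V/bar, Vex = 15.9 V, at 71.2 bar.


Output = sensitivity * Vex * P.
Vout = 1.23 * 15.9 * 71.2
Vout = 19.557 * 71.2
Vout = 1392.46 mV

1392.46 mV


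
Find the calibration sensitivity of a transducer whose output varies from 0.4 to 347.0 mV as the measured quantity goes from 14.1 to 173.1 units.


Sensitivity = (y2 - y1) / (x2 - x1).
S = (347.0 - 0.4) / (173.1 - 14.1)
S = 346.6 / 159.0
S = 2.1799 mV/unit

2.1799 mV/unit


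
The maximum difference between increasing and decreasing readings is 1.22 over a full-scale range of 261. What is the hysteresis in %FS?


Hysteresis = (max difference / full scale) * 100%.
H = (1.22 / 261) * 100
H = 0.467 %FS

0.467 %FS


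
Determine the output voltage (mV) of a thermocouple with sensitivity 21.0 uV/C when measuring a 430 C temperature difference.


The thermocouple output V = sensitivity * dT.
V = 21.0 uV/C * 430 C
V = 9030.0 uV
V = 9.03 mV

9.03 mV


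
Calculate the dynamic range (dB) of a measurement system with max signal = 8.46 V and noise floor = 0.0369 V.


Dynamic range = 20 * log10(Vmax / Vnoise).
DR = 20 * log10(8.46 / 0.0369)
DR = 20 * log10(229.27)
DR = 47.21 dB

47.21 dB


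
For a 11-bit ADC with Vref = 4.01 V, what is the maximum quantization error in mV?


The maximum quantization error is +/- LSB/2.
LSB = Vref / 2^n = 4.01 / 2048 = 0.00195801 V
Max error = LSB / 2 = 0.00195801 / 2 = 0.000979 V
Max error = 0.979 mV

0.979 mV


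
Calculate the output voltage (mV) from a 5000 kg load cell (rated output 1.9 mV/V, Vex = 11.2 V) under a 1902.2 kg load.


Vout = rated_output * Vex * (load / capacity).
Vout = 1.9 * 11.2 * (1902.2 / 5000)
Vout = 1.9 * 11.2 * 0.38044
Vout = 8.096 mV

8.096 mV


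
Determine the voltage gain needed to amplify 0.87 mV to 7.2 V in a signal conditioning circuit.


Gain = Vout / Vin (converting to same units).
G = 7.2 V / 0.87 mV
G = 7200.0 mV / 0.87 mV
G = 8275.86

8275.86


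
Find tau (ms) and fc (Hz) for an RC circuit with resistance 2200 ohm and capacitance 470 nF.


Time constant: tau = R * C.
tau = 2200 * 4.70e-07 = 0.001034 s
tau = 1.034 ms
Cutoff frequency: fc = 1 / (2*pi*R*C).
fc = 1 / (2*pi*0.001034) = 153.92 Hz

tau = 1.034 ms, fc = 153.92 Hz


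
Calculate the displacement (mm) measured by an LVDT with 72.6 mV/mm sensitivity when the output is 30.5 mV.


Displacement = Vout / sensitivity.
d = 30.5 / 72.6
d = 0.42 mm

0.42 mm


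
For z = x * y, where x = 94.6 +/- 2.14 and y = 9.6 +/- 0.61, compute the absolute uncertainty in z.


For a product z = x*y, the relative uncertainty is:
uz/z = sqrt((ux/x)^2 + (uy/y)^2)
Relative uncertainties: ux/x = 2.14/94.6 = 0.022622
uy/y = 0.61/9.6 = 0.063542
z = 94.6 * 9.6 = 908.2
uz = 908.2 * sqrt(0.022622^2 + 0.063542^2) = 61.254

61.254


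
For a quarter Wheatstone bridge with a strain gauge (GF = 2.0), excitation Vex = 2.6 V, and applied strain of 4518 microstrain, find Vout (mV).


Quarter bridge output: Vout = (GF * epsilon * Vex) / 4.
Vout = (2.0 * 4518e-6 * 2.6) / 4
Vout = 0.0234936 / 4 V
Vout = 0.0058734 V = 5.8734 mV

5.8734 mV


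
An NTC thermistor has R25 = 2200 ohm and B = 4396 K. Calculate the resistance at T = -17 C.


NTC thermistor equation: Rt = R25 * exp(B * (1/T - 1/T25)).
T in Kelvin: 256.15 K, T25 = 298.15 K
1/T - 1/T25 = 1/256.15 - 1/298.15 = 0.00054995
B * (1/T - 1/T25) = 4396 * 0.00054995 = 2.4176
Rt = 2200 * exp(2.4176) = 24680.7 ohm

24680.7 ohm


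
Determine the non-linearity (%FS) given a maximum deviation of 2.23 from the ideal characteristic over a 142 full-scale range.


Linearity error = (max deviation / full scale) * 100%.
Linearity = (2.23 / 142) * 100
Linearity = 1.57 %FS

1.57 %FS


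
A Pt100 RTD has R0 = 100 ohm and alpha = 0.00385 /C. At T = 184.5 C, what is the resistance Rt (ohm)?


The RTD equation: Rt = R0 * (1 + alpha * T).
Rt = 100 * (1 + 0.00385 * 184.5)
Rt = 100 * (1 + 0.710325)
Rt = 100 * 1.710325
Rt = 171.032 ohm

171.032 ohm


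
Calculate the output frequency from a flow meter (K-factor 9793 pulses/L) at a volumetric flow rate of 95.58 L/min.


Frequency = K * Q / 60 (converting L/min to L/s).
f = 9793 * 95.58 / 60
f = 936014.94 / 60
f = 15600.25 Hz

15600.25 Hz


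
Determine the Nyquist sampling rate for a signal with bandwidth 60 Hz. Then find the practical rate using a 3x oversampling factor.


By Nyquist theorem, fs_min = 2 * fmax.
fs_min = 2 * 60 = 120 Hz
Practical rate = 3 * fs_min = 3 * 120 = 360 Hz

fs_min = 120 Hz, fs_practical = 360 Hz


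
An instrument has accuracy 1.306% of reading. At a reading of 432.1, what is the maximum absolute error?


Absolute error = (accuracy% / 100) * reading.
Error = (1.306 / 100) * 432.1
Error = 0.01306 * 432.1
Error = 5.6432

5.6432


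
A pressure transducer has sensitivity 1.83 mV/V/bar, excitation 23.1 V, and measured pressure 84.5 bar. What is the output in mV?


Output = sensitivity * Vex * P.
Vout = 1.83 * 23.1 * 84.5
Vout = 42.273 * 84.5
Vout = 3572.07 mV

3572.07 mV


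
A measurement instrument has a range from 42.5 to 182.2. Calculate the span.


Span = upper range - lower range.
Span = 182.2 - (42.5)
Span = 139.7

139.7


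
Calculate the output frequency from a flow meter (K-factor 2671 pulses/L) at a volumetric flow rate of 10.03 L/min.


Frequency = K * Q / 60 (converting L/min to L/s).
f = 2671 * 10.03 / 60
f = 26790.13 / 60
f = 446.5 Hz

446.5 Hz


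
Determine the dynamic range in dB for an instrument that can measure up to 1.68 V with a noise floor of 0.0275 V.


Dynamic range = 20 * log10(Vmax / Vnoise).
DR = 20 * log10(1.68 / 0.0275)
DR = 20 * log10(61.09)
DR = 35.72 dB

35.72 dB


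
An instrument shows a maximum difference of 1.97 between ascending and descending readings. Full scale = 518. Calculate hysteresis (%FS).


Hysteresis = (max difference / full scale) * 100%.
H = (1.97 / 518) * 100
H = 0.38 %FS

0.38 %FS


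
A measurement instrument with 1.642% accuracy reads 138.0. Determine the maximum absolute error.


Absolute error = (accuracy% / 100) * reading.
Error = (1.642 / 100) * 138.0
Error = 0.01642 * 138.0
Error = 2.266

2.266


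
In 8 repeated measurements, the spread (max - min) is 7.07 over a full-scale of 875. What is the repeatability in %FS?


Repeatability = (spread / full scale) * 100%.
R = (7.07 / 875) * 100
R = 0.808 %FS

0.808 %FS


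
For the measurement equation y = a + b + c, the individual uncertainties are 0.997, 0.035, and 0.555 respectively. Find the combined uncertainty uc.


For a sum of independent quantities, uc = sqrt(u1^2 + u2^2 + u3^2).
uc = sqrt(0.997^2 + 0.035^2 + 0.555^2)
uc = sqrt(0.994009 + 0.001225 + 0.308025)
uc = 1.1416

1.1416


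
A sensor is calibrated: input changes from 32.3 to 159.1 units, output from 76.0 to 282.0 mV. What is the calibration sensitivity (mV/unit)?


Sensitivity = (y2 - y1) / (x2 - x1).
S = (282.0 - 76.0) / (159.1 - 32.3)
S = 206.0 / 126.8
S = 1.6246 mV/unit

1.6246 mV/unit


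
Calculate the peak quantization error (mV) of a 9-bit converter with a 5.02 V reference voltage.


The maximum quantization error is +/- LSB/2.
LSB = Vref / 2^n = 5.02 / 512 = 0.00980469 V
Max error = LSB / 2 = 0.00980469 / 2 = 0.00490234 V
Max error = 4.9023 mV

4.9023 mV


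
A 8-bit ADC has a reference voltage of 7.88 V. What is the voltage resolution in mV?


The resolution (LSB) of an ADC is Vref / 2^n.
LSB = 7.88 / 2^8
LSB = 7.88 / 256
LSB = 0.03078125 V = 30.78125 mV

30.78125 mV


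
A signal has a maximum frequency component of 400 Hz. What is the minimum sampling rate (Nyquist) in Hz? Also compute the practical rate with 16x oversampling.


By Nyquist theorem, fs_min = 2 * fmax.
fs_min = 2 * 400 = 800 Hz
Practical rate = 16 * fs_min = 16 * 800 = 12800 Hz

fs_min = 800 Hz, fs_practical = 12800 Hz


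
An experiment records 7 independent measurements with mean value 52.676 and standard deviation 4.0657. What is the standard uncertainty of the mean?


The standard uncertainty for Type A evaluation is u = s / sqrt(n).
u = 4.0657 / sqrt(7)
u = 4.0657 / 2.6458
u = 1.5367

1.5367


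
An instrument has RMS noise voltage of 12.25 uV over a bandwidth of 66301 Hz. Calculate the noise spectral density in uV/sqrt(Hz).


Noise spectral density = Vrms / sqrt(BW).
NSD = 12.25 / sqrt(66301)
NSD = 12.25 / 257.4898
NSD = 0.0476 uV/sqrt(Hz)

0.0476 uV/sqrt(Hz)
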